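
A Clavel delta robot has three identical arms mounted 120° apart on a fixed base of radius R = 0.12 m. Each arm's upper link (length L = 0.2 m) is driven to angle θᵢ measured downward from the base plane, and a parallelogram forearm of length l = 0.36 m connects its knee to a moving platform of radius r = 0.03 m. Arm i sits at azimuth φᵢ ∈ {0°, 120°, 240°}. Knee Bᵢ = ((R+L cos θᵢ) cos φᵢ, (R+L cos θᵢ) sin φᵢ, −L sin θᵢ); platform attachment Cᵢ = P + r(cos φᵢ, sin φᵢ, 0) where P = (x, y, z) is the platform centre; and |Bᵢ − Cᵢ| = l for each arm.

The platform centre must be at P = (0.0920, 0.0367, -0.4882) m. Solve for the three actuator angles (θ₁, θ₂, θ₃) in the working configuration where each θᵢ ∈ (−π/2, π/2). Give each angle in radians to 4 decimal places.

rotate P by −φ1: (0.0920, 0.0367, -0.4882)
  A=-0.0020, B=-0.4882, C=(l²−L²−A²−y'²−z²)/(2L)=-0.3752
  γ=atan2(-0.4882,-0.0020)=-1.5749;  ψ=arccos(-0.7686)=2.4474;  θ1=γ+ψ≈0.8725
arm 2 (φ=120.0°): x'=-0.0142, y'=-0.0980
  e−x'=0.1042;  (l²−L²−(e−x')²−y'²−z²)/2L = -0.4230
  γ=atan2(-0.4882,0.1042)=-1.3605;  ψ=arccos(-0.8474)=2.5819;  θ2=γ+ψ≈1.2214
rotate P by −φ3: (-0.0778, 0.0613, -0.4882)
  e−x'=0.1678;  (l²−L²−(e−x')²−y'²−z²)/2L = -0.4516
  γ=atan2(-0.4882,0.1678)=-1.2398;  ψ=arccos(-0.8749)=2.6359;  θ3=γ+ψ≈1.3962

θ₁ = 0.8725, θ₂ = 1.2214, θ₃ = 1.3962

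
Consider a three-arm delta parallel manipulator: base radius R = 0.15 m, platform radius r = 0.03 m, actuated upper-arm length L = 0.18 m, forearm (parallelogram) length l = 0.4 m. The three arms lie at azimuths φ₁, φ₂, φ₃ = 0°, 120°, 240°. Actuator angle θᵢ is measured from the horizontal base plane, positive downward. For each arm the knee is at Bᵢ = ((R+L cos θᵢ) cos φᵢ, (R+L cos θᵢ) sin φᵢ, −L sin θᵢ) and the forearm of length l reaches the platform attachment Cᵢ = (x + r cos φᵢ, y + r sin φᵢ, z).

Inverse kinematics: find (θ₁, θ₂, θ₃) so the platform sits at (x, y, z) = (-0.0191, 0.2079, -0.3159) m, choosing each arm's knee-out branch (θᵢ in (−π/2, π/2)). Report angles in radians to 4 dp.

θ₁ = 0.6983, θ₂ = -0.3488, θ₃ = 1.2217

φ1=0.0° → target in arm frame (-0.0191, 0.2079)
  e−x'=0.1391;  (l²−L²−(e−x')²−y'²−z²)/2L = -0.0966
  θ1 = atan2(B,A) + arccos(C/0.3452) = 0.6983
arm 2 (φ=120.0°): x'=0.1896, y'=-0.0874
  A cos θ + B sin θ = C:  -0.0696·cos θ + -0.3159·sin θ = 0.0426
  √(A²+B²)=0.3235;  θ2 = -1.7876+1.4388 ≈ -0.3488
φ3=240.0° → target in arm frame (-0.1705, -0.1205)
  A=0.2905, B=-0.3159, C=(l²−L²−A²−y'²−z²)/(2L)=-0.1975
  θ3 = atan2(B,A) + arccos(C/0.4292) = 1.2217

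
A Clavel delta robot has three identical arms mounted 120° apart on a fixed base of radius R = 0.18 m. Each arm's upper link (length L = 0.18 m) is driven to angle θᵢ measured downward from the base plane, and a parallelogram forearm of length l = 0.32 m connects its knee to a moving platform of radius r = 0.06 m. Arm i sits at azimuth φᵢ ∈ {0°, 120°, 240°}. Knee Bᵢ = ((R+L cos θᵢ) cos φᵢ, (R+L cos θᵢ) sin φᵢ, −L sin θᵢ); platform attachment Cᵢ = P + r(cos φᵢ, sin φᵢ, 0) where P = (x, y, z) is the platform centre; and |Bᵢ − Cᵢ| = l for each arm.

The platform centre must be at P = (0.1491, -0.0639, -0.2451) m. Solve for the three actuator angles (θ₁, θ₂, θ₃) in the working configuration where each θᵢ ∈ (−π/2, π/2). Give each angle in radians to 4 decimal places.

θ₁ = -0.1744, θ₂ = 1.3091, θ₃ = 0.8729

arm 1 (φ=0.0°): x'=0.1491, y'=-0.0639
  A cos θ + B sin θ = C:  -0.0291·cos θ + -0.2451·sin θ = 0.0139
  θ1 = atan2(B,A) + arccos(C/0.2468) = -0.1744
arm 2 (φ=120.0°): x'=-0.1299, y'=-0.0972
  e−x'=0.2499;  (l²−L²−(e−x')²−y'²−z²)/2L = -0.1721
  γ=atan2(-0.2451,0.2499)=-0.7757;  ψ=arccos(-0.4917)=2.0849;  θ2=γ+ψ≈1.3091
φ3=240.0° → target in arm frame (-0.0192, 0.1611)
  A cos θ + B sin θ = C:  0.1392·cos θ + -0.2451·sin θ = -0.0983
  γ=atan2(-0.2451,0.1392)=-1.0543;  ψ=arccos(-0.3488)=1.9271;  θ3=γ+ψ≈0.8729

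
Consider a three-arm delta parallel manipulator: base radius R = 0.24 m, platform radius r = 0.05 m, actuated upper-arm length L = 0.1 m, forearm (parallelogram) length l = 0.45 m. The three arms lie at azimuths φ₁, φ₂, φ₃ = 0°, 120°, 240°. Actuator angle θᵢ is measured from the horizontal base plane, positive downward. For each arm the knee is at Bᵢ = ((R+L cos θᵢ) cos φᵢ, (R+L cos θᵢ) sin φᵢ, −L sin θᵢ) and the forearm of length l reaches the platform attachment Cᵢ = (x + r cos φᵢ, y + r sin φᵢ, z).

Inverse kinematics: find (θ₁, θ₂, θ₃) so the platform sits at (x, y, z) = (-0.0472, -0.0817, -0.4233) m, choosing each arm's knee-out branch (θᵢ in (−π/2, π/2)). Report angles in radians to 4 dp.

arm 1 (φ=0.0°): x'=-0.0472, y'=-0.0817
  A cos θ + B sin θ = C:  0.2372·cos θ + -0.4233·sin θ = -0.2481
  √(A²+B²)=0.4852;  θ1 = -1.0600+2.1075 ≈ 1.0475
rotate P by −φ2: (-0.0472, 0.0817, -0.4233)
  e−x'=0.2372;  (l²−L²−(e−x')²−y'²−z²)/2L = -0.2480
  θ2 = atan2(B,A) + arccos(C/0.4852) = 1.0472
rotate P by −φ3: (0.0944, 0.0000, -0.4233)
  A cos θ + B sin θ = C:  0.0956·cos θ + -0.4233·sin θ = 0.0208
  θ3 = atan2(B,A) + arccos(C/0.4340) = 0.1742

θ₁ = 1.0475, θ₂ = 1.0472, θ₃ = 0.1742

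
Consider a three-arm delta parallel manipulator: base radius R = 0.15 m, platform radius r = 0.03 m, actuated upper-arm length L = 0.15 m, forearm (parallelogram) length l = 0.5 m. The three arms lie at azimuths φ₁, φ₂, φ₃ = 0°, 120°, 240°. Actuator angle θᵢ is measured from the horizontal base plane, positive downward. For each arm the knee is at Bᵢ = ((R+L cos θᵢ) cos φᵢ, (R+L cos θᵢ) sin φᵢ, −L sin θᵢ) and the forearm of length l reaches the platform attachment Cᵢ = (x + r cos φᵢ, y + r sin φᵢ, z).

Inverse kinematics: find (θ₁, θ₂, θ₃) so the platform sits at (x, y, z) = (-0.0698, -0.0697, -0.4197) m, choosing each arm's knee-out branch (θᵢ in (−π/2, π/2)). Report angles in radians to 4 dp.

θ₁ = 0.3489, θ₂ = 0.1745, θ₃ = -0.3495

φ1=0.0° → target in arm frame (-0.0698, -0.0697)
  e−x'=0.1898;  (l²−L²−(e−x')²−y'²−z²)/2L = 0.0349
  θ1 = atan2(B,A) + arccos(C/0.4606) = 0.3489
rotate P by −φ2: (-0.0255, 0.0953, -0.4197)
  A=0.1455, B=-0.4197, C=(l²−L²−A²−y'²−z²)/(2L)=0.0704
  θ2 = atan2(B,A) + arccos(C/0.4442) = 0.1745
arm 3 (φ=240.0°): x'=0.0953, y'=-0.0256
  e−x'=0.0247;  (l²−L²−(e−x')²−y'²−z²)/2L = 0.1669
  γ=atan2(-0.4197,0.0247)=-1.5119;  ψ=arccos(0.3971)=1.1624;  θ3=γ+ψ≈-0.3495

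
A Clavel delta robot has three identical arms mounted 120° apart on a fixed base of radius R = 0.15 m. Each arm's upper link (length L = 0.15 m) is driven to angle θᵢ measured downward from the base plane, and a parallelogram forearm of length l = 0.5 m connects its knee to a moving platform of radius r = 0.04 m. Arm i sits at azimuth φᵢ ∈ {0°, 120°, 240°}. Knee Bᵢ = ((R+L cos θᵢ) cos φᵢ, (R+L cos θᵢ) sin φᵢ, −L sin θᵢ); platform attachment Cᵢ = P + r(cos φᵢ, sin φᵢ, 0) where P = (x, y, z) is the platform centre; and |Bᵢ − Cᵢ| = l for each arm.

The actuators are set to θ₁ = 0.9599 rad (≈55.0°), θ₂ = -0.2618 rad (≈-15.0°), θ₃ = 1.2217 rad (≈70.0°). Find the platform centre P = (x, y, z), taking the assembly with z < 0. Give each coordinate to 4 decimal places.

(-0.0808, 0.2467, -0.4583)

arm 1 at φ=0.0°: (R−r)+L cos θ1 = 0.1960;  centre 1 = (0.1960, 0.0000, -0.1229)
centre 2 = (0.2549·cos120.0°, 0.2549·sin120.0°, 0.0388) = (-0.1274, 0.2207, 0.0388)
φ3=240.0°: virtual centre (-0.0807, -0.1397, -0.1410), radius l
eliminate P² terms by subtracting sphere 1 from 2 and 3
plane₁₂: -0.6470x+0.4415y+0.3234z = 0.0129
det = 0.4251;  x = -0.0006+0.1750z,  y = 0.0285+-0.4761z
into |P−centre ₁|² = l²: 1.2573z² + 0.1498z + -0.1954 = 0;  Δ = 1.0053;  z = -0.4583 or 0.3392 → z<0 root = -0.4583
x = -0.0808, y = 0.2467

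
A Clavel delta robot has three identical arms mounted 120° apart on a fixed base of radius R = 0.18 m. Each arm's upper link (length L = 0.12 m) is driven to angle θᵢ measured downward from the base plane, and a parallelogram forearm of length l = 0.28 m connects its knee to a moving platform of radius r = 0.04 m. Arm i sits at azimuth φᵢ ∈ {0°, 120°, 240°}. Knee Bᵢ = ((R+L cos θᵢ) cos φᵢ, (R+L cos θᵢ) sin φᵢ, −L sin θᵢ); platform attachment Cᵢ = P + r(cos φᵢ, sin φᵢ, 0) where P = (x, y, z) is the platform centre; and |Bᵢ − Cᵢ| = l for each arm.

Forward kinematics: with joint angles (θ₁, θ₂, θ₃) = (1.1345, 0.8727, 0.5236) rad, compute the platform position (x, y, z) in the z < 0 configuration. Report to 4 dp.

arm 1 at φ=0.0°: e+L cos θ1 = 0.1907;  O1 = (0.1907, 0.0000, -0.1088)
arm 2 at φ=120.0°: e+L cos θ2 = 0.2171;  O2 = (-0.1086, 0.1880, -0.0919)
φ3=240.0°: virtual centre (-0.1220, -0.2112, -0.0600), radius l
subtract pairs → two planes through P
[-0.5986 0.3761 0.0337]·P = 0.0074;  [-0.6253 -0.4225 0.0975]·P = 0.0149
Cramer: x(z) = -0.0179+0.1043z;  y(z) = -0.0088+0.0765z
into |P−O₁|² = l²: 1.0167z² + 0.1727z + -0.0230 = 0;  Δ = 0.1233;  z = -0.2576 or 0.0878 → z<0 root = -0.2576
x = -0.0447, y = -0.0285

(-0.0447, -0.0285, -0.2576)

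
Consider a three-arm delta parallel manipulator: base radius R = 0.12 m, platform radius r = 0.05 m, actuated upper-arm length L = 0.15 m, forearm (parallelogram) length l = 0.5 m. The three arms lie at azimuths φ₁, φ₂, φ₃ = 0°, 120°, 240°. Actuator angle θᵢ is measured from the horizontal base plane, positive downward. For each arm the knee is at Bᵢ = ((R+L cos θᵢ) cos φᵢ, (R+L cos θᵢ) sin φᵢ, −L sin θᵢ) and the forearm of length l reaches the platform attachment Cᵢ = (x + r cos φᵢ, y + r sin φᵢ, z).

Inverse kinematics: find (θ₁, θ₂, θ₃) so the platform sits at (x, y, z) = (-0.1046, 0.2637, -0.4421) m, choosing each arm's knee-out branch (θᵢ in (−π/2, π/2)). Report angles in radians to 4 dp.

φ1=0.0° → target in arm frame (-0.1046, 0.2637)
  e−x'=0.1746;  (l²−L²−(e−x')²−y'²−z²)/2L = -0.2266
  θ1 = atan2(B,A) + arccos(C/0.4753) = 0.8730
φ2=120.0° → target in arm frame (0.2807, -0.0413)
  A cos θ + B sin θ = C:  -0.2107·cos θ + -0.4421·sin θ = -0.0468
  θ2 = atan2(B,A) + arccos(C/0.4897) = -0.3490
rotate P by −φ3: (-0.1761, -0.2224, -0.4421)
  e−x'=0.2461;  (l²−L²−(e−x')²−y'²−z²)/2L = -0.2599
  √(A²+B²)=0.5060;  θ3 = -1.0629+2.1103 ≈ 1.0474

θ₁ = 0.8730, θ₂ = -0.3490, θ₃ = 1.0474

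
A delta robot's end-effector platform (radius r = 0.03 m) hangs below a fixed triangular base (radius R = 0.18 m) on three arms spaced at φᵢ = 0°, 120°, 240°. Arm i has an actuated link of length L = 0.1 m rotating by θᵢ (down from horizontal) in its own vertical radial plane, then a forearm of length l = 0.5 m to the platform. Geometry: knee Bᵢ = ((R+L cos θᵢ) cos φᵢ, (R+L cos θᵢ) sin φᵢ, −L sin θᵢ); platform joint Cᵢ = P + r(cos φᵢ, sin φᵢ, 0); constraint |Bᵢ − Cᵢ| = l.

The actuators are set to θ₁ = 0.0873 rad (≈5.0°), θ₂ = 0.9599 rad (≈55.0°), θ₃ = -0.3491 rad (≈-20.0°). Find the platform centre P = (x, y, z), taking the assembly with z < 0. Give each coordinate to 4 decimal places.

φ1=0.0°: virtual centre (0.2496, 0.0000, -0.0087), radius l
centre 2 = (0.2074·cos120.0°, 0.2074·sin120.0°, -0.0819) = (-0.1037, 0.1796, -0.0819)
arm 3 at φ=240.0°: (R−r)+L cos θ3 = 0.2440;  centre 3 = (-0.1220, -0.2113, 0.0342)
|centre ₂|²−|centre ₁|² = -0.0127;  |centre ₃|²−|centre ₁|² = -0.0017
plane₁₂: -0.7066x+0.3592y+-0.1464z = -0.0127
det = 0.5655;  x = 0.0105+-0.0549z,  y = -0.0145+0.2997z
sphere 1 gives Az²+Bz+C=0 with A=1.0928, B=0.0350, C=-0.1926;  B²−4AC=0.8429;  roots -0.4361, 0.4041;  negative root z = -0.4361
x = 0.0345, y = -0.1452

(0.0345, -0.1452, -0.4361)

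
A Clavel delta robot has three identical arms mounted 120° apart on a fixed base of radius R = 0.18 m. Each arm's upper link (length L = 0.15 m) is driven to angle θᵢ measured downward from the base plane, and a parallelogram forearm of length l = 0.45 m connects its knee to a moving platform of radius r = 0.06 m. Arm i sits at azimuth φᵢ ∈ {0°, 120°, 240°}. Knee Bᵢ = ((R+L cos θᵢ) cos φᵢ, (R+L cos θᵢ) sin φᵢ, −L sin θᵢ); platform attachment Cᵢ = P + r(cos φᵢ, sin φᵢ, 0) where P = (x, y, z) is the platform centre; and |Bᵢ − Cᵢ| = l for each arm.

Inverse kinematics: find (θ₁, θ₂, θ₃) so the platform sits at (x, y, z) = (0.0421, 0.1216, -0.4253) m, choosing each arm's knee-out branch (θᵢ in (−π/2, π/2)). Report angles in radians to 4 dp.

φ1=0.0° → target in arm frame (0.0421, 0.1216)
  e−x'=0.0779;  (l²−L²−(e−x')²−y'²−z²)/2L = -0.0725
  γ=atan2(-0.4253,0.0779)=-1.3896;  ψ=arccos(-0.1676)=1.7392;  θ1=γ+ψ≈0.3495
rotate P by −φ2: (0.0843, -0.0973, -0.4253)
  A=0.0357, B=-0.4253, C=(l²−L²−A²−y'²−z²)/(2L)=-0.0387
  γ=atan2(-0.4253,0.0357)=-1.4870;  ψ=arccos(-0.0907)=1.6617;  θ2=γ+ψ≈0.1747
arm 3 (φ=240.0°): x'=-0.1264, y'=-0.0243
  e−x'=0.2464;  (l²−L²−(e−x')²−y'²−z²)/2L = -0.2072
  γ=atan2(-0.4253,0.2464)=-1.0458;  ψ=arccos(-0.4216)=2.0060;  θ3=γ+ψ≈0.9602

θ₁ = 0.3495, θ₂ = 0.1747, θ₃ = 0.9602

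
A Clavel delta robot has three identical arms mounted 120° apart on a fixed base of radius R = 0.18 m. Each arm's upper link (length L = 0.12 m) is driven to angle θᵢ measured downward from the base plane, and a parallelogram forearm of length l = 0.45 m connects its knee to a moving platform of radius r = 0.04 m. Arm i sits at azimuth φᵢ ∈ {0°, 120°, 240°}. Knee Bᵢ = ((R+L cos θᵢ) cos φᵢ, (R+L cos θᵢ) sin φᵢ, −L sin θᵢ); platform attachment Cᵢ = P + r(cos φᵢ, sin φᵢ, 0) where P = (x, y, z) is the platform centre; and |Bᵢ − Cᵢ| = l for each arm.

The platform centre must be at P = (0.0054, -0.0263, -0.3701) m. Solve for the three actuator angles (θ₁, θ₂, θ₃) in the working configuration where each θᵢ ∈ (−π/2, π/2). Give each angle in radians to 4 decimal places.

φ1=0.0° → target in arm frame (0.0054, -0.0263)
  A cos θ + B sin θ = C:  0.1346·cos θ + -0.3701·sin θ = 0.1347
  √(A²+B²)=0.3938;  θ1 = -1.2220+1.2218 ≈ -0.0001
rotate P by −φ2: (-0.0255, 0.0085, -0.3701)
  A=0.1655, B=-0.3701, C=(l²−L²−A²−y'²−z²)/(2L)=0.0986
  γ=atan2(-0.3701,0.1655)=-1.1503;  ψ=arccos(0.2433)=1.3250;  θ2=γ+ψ≈0.1747
φ3=240.0° → target in arm frame (0.0201, 0.0178)
  e−x'=0.1199;  (l²−L²−(e−x')²−y'²−z²)/2L = 0.1518
  θ3 = atan2(B,A) + arccos(C/0.3890) = -0.0874

θ₁ = -0.0001, θ₂ = 0.1747, θ₃ = -0.0874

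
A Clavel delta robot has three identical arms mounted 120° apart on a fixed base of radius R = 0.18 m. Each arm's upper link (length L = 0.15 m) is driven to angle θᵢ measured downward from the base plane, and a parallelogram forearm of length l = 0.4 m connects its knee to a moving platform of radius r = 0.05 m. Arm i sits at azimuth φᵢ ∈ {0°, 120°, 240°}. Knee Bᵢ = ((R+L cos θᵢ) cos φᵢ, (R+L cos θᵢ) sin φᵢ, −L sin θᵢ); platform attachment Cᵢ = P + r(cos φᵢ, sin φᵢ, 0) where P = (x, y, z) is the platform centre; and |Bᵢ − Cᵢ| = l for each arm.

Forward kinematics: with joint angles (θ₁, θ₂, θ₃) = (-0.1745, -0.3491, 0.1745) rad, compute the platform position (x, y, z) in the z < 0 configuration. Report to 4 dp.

arm 1 at φ=0.0°: ρ1 = 0.2777;  centre 1 = (0.2777, 0.0000, 0.0260)
φ2=120.0°: virtual centre (-0.1355, 0.2347, 0.0513), radius l
arm 3 at φ=240.0°: ρ3 = 0.2777;  centre 3 = (-0.1389, -0.2405, -0.0260)
eliminate P² terms by subtracting sphere 1 from 2 and 3
linear system: -0.8264x+0.4693y = -0.0018−0.0505z; -0.8332x+-0.4810y = 0.0000−-0.1042z
Cramer: x(z) = 0.0011-0.0312z;  y(z) = -0.0019-0.1626z
sphere 1 gives Az²+Bz+C=0 with A=1.0274, B=-0.0342, C=-0.0828;  B²−4AC=0.3414;  roots -0.2677, 0.3010;  negative root z = -0.2677
x = 0.0094, y = 0.0417

(0.0094, 0.0417, -0.2677)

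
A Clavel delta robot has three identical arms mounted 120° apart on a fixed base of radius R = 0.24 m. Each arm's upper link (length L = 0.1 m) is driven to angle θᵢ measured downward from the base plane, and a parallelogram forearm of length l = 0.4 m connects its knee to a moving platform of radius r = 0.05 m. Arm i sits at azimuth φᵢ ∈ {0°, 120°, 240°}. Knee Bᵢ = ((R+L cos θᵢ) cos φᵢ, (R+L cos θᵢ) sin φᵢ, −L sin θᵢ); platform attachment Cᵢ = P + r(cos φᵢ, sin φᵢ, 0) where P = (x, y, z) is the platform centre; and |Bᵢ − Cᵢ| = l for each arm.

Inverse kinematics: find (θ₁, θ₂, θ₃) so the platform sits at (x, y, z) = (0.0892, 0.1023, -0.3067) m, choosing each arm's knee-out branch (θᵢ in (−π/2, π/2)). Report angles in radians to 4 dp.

θ₁ = -0.2611, θ₂ = 0.1741, θ₃ = 1.3965

φ1=0.0° → target in arm frame (0.0892, 0.1023)
  A=0.1008, B=-0.3067, C=(l²−L²−A²−y'²−z²)/(2L)=0.1765
  θ1 = atan2(B,A) + arccos(C/0.3228) = -0.2611
φ2=120.0° → target in arm frame (0.0440, -0.1284)
  e−x'=0.1460;  (l²−L²−(e−x')²−y'²−z²)/2L = 0.0907
  θ2 = atan2(B,A) + arccos(C/0.3397) = 0.1741
φ3=240.0° → target in arm frame (-0.1332, 0.0261)
  A cos θ + B sin θ = C:  0.3232·cos θ + -0.3067·sin θ = -0.2460
  √(A²+B²)=0.4456;  θ3 = -0.7592+2.1557 ≈ 1.3965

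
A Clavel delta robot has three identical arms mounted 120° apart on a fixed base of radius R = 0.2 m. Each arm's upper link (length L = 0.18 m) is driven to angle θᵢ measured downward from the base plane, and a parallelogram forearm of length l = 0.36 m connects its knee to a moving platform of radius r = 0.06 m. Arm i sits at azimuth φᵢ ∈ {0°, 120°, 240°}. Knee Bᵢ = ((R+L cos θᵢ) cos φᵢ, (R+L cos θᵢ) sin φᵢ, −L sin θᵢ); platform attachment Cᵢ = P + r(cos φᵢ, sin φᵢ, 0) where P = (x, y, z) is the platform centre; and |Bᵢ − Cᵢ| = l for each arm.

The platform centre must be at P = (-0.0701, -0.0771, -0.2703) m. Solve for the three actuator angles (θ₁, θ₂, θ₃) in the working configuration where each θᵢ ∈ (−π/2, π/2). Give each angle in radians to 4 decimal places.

θ₁ = 0.8729, θ₂ = 0.6982, θ₃ = -0.0874

arm 1 (φ=0.0°): x'=-0.0701, y'=-0.0771
  A cos θ + B sin θ = C:  0.2101·cos θ + -0.2703·sin θ = -0.0721
  √(A²+B²)=0.3424;  θ1 = -0.9101+1.7829 ≈ 0.8729
φ2=120.0° → target in arm frame (-0.0317, 0.0993)
  e−x'=0.1717;  (l²−L²−(e−x')²−y'²−z²)/2L = -0.0422
  √(A²+B²)=0.3202;  θ2 = -1.0048+1.7030 ≈ 0.6982
rotate P by −φ3: (0.1018, -0.0222, -0.2703)
  e−x'=0.0382;  (l²−L²−(e−x')²−y'²−z²)/2L = 0.0616
  θ3 = atan2(B,A) + arccos(C/0.2730) = -0.0874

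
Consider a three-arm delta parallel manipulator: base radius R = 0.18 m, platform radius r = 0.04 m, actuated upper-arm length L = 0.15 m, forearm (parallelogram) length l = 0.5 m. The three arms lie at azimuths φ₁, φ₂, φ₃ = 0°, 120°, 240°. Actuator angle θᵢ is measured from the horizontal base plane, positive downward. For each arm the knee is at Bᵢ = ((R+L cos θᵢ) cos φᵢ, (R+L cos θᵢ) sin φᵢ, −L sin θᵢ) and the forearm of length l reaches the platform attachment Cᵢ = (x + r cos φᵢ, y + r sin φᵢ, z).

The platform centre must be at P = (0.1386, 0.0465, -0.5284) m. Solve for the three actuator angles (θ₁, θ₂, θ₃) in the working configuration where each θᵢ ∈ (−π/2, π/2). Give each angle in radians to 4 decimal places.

θ₁ = 0.3494, θ₂ = 0.9602, θ₃ = 1.2218

φ1=0.0° → target in arm frame (0.1386, 0.0465)
  A cos θ + B sin θ = C:  0.0014·cos θ + -0.5284·sin θ = -0.1796
  θ1 = atan2(B,A) + arccos(C/0.5284) = 0.3494
rotate P by −φ2: (-0.0290, -0.1433, -0.5284)
  A=0.1690, B=-0.5284, C=(l²−L²−A²−y'²−z²)/(2L)=-0.3360
  √(A²+B²)=0.5548;  θ2 = -1.2612+2.2214 ≈ 0.9602
arm 3 (φ=240.0°): x'=-0.1096, y'=0.0968
  A=0.2496, B=-0.5284, C=(l²−L²−A²−y'²−z²)/(2L)=-0.4112
  √(A²+B²)=0.5844;  θ3 = -1.1295+2.3513 ≈ 1.2218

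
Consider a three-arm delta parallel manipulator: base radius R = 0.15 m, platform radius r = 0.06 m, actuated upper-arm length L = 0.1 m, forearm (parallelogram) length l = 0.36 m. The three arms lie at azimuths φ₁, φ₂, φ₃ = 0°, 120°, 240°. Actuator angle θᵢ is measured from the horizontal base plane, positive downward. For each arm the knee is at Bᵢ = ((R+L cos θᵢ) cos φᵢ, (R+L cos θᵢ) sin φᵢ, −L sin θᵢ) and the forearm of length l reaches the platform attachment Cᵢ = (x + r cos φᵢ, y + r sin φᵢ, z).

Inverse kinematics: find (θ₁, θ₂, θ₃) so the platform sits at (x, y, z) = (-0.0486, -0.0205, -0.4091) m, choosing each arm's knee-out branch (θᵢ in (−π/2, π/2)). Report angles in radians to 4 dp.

φ1=0.0° → target in arm frame (-0.0486, -0.0205)
  A=0.1386, B=-0.4091, C=(l²−L²−A²−y'²−z²)/(2L)=-0.3370
  θ1 = atan2(B,A) + arccos(C/0.4319) = 1.2215
rotate P by −φ2: (0.0065, 0.0523, -0.4091)
  e−x'=0.0835;  (l²−L²−(e−x')²−y'²−z²)/2L = -0.2873
  θ2 = atan2(B,A) + arccos(C/0.4175) = 0.9602
φ3=240.0° → target in arm frame (0.0421, -0.0318)
  A cos θ + B sin θ = C:  0.0479·cos θ + -0.4091·sin θ = -0.2554
  √(A²+B²)=0.4119;  θ3 = -1.4541+2.2395 ≈ 0.7854

θ₁ = 1.2215, θ₂ = 0.9602, θ₃ = 0.7854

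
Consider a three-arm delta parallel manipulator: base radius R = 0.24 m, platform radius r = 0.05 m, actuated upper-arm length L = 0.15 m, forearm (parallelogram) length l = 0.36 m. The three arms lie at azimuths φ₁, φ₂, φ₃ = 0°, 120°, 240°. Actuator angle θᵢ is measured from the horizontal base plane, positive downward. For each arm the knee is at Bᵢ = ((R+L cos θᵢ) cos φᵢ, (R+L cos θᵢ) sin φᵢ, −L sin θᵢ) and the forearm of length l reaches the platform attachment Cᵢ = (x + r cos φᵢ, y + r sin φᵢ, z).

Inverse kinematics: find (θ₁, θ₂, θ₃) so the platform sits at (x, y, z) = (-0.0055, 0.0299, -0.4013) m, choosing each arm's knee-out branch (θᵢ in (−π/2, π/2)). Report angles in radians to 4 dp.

θ₁ = 1.2216, θ₂ = 1.0474, θ₃ = 1.3092

rotate P by −φ1: (-0.0055, 0.0299, -0.4013)
  A=0.1955, B=-0.4013, C=(l²−L²−A²−y'²−z²)/(2L)=-0.3102
  √(A²+B²)=0.4464;  θ1 = -1.1175+2.3391 ≈ 1.2216
φ2=120.0° → target in arm frame (0.0286, -0.0102)
  A=0.1614, B=-0.4013, C=(l²−L²−A²−y'²−z²)/(2L)=-0.2669
  θ2 = atan2(B,A) + arccos(C/0.4325) = 1.0474
rotate P by −φ3: (-0.0231, -0.0197, -0.4013)
  e−x'=0.2131;  (l²−L²−(e−x')²−y'²−z²)/2L = -0.3325
  √(A²+B²)=0.4544;  θ3 = -1.0826+2.3918 ≈ 1.3092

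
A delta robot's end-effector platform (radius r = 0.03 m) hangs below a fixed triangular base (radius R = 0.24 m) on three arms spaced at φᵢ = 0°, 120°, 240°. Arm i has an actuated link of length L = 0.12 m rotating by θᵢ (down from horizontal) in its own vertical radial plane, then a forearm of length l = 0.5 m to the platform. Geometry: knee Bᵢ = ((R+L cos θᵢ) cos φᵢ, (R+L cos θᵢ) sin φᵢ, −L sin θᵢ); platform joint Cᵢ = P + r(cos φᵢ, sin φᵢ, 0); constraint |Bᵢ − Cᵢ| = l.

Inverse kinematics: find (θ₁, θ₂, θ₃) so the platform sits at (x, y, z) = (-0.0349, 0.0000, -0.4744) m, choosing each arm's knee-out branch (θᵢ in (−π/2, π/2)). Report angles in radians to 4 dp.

θ₁ = 0.8726, θ₂ = 0.6108, θ₃ = 0.6108

rotate P by −φ1: (-0.0349, 0.0000, -0.4744)
  e−x'=0.2449;  (l²−L²−(e−x')²−y'²−z²)/2L = -0.2060
  γ=atan2(-0.4744,0.2449)=-1.0942;  ψ=arccos(-0.3858)=1.9669;  θ1=γ+ψ≈0.8726
arm 2 (φ=120.0°): x'=0.0174, y'=0.0302
  A cos θ + B sin θ = C:  0.1925·cos θ + -0.4744·sin θ = -0.1144
  √(A²+B²)=0.5120;  θ2 = -1.1852+1.7960 ≈ 0.6108
φ3=240.0° → target in arm frame (0.0175, -0.0302)
  A cos θ + B sin θ = C:  0.1925·cos θ + -0.4744·sin θ = -0.1144
  √(A²+B²)=0.5120;  θ3 = -1.1852+1.7960 ≈ 0.6108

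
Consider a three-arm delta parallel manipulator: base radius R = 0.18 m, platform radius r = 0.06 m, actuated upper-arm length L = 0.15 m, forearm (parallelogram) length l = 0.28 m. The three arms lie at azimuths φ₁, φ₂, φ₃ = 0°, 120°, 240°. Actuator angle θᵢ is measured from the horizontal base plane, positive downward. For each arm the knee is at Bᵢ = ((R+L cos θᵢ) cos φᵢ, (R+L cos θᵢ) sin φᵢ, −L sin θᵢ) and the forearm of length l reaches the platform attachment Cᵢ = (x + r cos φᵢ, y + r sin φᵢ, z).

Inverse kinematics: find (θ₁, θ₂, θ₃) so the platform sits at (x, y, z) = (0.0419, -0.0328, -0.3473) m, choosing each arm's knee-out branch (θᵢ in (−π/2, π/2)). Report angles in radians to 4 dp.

θ₁ = 0.9597, θ₂ = 1.3964, θ₃ = 1.1345

arm 1 (φ=0.0°): x'=0.0419, y'=-0.0328
  A=0.0781, B=-0.3473, C=(l²−L²−A²−y'²−z²)/(2L)=-0.2396
  √(A²+B²)=0.3560;  θ1 = -1.3496+2.3093 ≈ 0.9597
arm 2 (φ=120.0°): x'=-0.0494, y'=-0.0199
  A cos θ + B sin θ = C:  0.1694·cos θ + -0.3473·sin θ = -0.3126
  θ2 = atan2(B,A) + arccos(C/0.3864) = 1.3964
arm 3 (φ=240.0°): x'=0.0075, y'=0.0527
  A cos θ + B sin θ = C:  0.1125·cos θ + -0.3473·sin θ = -0.2672
  √(A²+B²)=0.3651;  θ3 = -1.2574+2.3919 ≈ 1.1345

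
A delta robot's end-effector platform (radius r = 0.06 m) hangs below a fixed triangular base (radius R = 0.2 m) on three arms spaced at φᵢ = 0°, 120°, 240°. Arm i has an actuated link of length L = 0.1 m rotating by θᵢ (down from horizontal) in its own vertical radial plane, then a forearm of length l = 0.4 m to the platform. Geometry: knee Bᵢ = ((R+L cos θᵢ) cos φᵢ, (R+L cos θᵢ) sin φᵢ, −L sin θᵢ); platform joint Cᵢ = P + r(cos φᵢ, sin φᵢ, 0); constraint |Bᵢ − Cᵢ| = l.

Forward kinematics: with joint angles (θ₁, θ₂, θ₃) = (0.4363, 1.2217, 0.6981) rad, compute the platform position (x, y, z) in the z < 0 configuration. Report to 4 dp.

(0.0632, -0.0567, -0.4011)

φ1=0.0°: virtual centre (0.2306, 0.0000, -0.0423), radius l
arm 2 at φ=120.0°: (R−r)+L cos θ2 = 0.1742;  centre 2 = (-0.0871, 0.1509, -0.0940)
φ3=240.0°: virtual centre (-0.1083, -0.1876, -0.0643), radius l
|centre ₂|²−|centre ₁|² = -0.0158;  |centre ₃|²−|centre ₁|² = -0.0039
linear system: -0.6355x+0.3017y = -0.0158−-0.1034z; -0.6779x+-0.3752y = -0.0039−-0.0440z
Cramer: x(z) = 0.0161-0.1176z;  y(z) = -0.0185+0.0951z
quadratic in z: (1.0229)z²+(0.1315)z+(-0.1118)=0, √Δ=0.6891 → z ∈ {-0.4011, 0.2726}; z = -0.4011 (taking z<0)
x = 0.0632, y = -0.0567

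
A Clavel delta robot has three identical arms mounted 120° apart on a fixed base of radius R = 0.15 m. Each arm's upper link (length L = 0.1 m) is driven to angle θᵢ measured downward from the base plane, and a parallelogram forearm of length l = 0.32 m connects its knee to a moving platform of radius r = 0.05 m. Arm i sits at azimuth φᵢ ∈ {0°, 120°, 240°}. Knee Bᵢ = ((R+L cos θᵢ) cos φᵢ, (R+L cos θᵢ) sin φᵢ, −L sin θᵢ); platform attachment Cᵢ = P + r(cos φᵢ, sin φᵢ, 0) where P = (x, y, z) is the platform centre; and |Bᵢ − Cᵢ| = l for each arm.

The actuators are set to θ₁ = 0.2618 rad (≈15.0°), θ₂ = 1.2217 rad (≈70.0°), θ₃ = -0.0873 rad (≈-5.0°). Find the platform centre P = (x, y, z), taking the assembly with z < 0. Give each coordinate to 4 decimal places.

arm 1 at φ=0.0°: e+L cos θ1 = 0.1966;  centre 1 = (0.1966, 0.0000, -0.0259)
arm 2 at φ=120.0°: e+L cos θ2 = 0.1342;  centre 2 = (-0.0671, 0.1162, -0.0940)
centre 3 = (0.1996·cos240.0°, 0.1996·sin240.0°, 0.0087) = (-0.0998, -0.1729, 0.0087)
|centre ₂|²−|centre ₁|² = -0.0125;  |centre ₃|²−|centre ₁|² = 0.0006
plane₁₂: -0.5274x+0.2324y+-0.1362z = -0.0125
Cramer: x(z) = 0.0130-0.0968z;  y(z) = -0.0241+0.3661z
quadratic in z: (1.1434)z²+(0.0697)z+(-0.0675)=0, √Δ=0.5598 → z ∈ {-0.2752, 0.2143}; z = -0.2752 (taking z<0)
x = 0.0397, y = -0.1249

(0.0397, -0.1249, -0.2752)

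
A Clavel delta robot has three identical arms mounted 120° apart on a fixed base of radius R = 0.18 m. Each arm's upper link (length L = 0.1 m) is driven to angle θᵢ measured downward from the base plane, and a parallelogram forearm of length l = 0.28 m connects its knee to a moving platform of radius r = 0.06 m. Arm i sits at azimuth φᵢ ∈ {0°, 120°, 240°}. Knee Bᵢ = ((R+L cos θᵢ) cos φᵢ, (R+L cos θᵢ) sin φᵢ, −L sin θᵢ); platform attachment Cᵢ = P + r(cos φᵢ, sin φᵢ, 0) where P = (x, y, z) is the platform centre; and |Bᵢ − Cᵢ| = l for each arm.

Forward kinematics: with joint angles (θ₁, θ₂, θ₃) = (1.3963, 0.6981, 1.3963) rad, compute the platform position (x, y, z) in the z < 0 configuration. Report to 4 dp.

arm 1 at φ=0.0°: ρ1 = 0.1374;  centre 1 = (0.1374, 0.0000, -0.0985)
centre 2 = (0.1966·cos120.0°, 0.1966·sin120.0°, -0.0643) = (-0.0983, 0.1703, -0.0643)
centre 3 = (0.1374·cos240.0°, 0.1374·sin240.0°, -0.0985) = (-0.0687, -0.1190, -0.0985)
|centre ₂|²−|centre ₁|² = 0.0142;  |centre ₃|²−|centre ₁|² = 0.0000
[-0.4713 0.3405 0.0684]·P = 0.0142;  [-0.4121 -0.2379 0.0000]·P = 0.0000
det = 0.2525;  x = -0.0134+0.0645z,  y = 0.0232+-0.1117z
sphere 1 gives Az²+Bz+C=0 with A=1.0166, B=0.1723, C=-0.0454;  B²−4AC=0.2145;  roots -0.3125, 0.1430;  negative root z = -0.3125
x = -0.0335, y = 0.0581

(-0.0335, 0.0581, -0.3125)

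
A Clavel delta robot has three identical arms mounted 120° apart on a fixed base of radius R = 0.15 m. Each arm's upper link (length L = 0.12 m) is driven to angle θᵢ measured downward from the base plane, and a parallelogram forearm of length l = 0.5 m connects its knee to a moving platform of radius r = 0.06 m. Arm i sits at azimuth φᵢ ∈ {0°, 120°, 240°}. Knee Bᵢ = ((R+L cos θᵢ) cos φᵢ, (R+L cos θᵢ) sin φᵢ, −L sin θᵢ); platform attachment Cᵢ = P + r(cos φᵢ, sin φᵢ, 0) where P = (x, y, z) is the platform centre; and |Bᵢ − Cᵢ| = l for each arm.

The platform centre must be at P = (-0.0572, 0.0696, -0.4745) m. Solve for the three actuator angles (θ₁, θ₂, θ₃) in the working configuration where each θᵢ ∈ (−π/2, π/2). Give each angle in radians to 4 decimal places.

θ₁ = 0.4359, θ₂ = -0.0876, θ₃ = 0.3487

arm 1 (φ=0.0°): x'=-0.0572, y'=0.0696
  A cos θ + B sin θ = C:  0.1472·cos θ + -0.4745·sin θ = -0.0669
  θ1 = atan2(B,A) + arccos(C/0.4968) = 0.4359
arm 2 (φ=120.0°): x'=0.0889, y'=0.0147
  A=0.0011, B=-0.4745, C=(l²−L²−A²−y'²−z²)/(2L)=0.0426
  θ2 = atan2(B,A) + arccos(C/0.4745) = -0.0876
φ3=240.0° → target in arm frame (-0.0317, -0.0843)
  A cos θ + B sin θ = C:  0.1217·cos θ + -0.4745·sin θ = -0.0478
  θ3 = atan2(B,A) + arccos(C/0.4899) = 0.3487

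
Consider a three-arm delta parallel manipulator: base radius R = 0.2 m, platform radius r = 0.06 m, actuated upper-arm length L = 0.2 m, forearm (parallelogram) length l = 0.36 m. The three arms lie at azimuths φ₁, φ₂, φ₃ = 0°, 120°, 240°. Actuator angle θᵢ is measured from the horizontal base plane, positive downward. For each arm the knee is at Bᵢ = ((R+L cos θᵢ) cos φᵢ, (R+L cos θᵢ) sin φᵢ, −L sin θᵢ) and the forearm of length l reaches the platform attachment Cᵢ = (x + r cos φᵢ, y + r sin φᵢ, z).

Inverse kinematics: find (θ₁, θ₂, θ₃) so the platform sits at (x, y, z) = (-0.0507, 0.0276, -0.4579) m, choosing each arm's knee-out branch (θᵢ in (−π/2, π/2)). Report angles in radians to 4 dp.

φ1=0.0° → target in arm frame (-0.0507, 0.0276)
  A cos θ + B sin θ = C:  0.1907·cos θ + -0.4579·sin θ = -0.3930
  γ=atan2(-0.4579,0.1907)=-1.1762;  ψ=arccos(-0.7923)=2.4854;  θ1=γ+ψ≈1.3092
φ2=120.0° → target in arm frame (0.0493, 0.0301)
  A cos θ + B sin θ = C:  0.0907·cos θ + -0.4579·sin θ = -0.3230
  √(A²+B²)=0.4668;  θ2 = -1.3751+2.3351 ≈ 0.9599
φ3=240.0° → target in arm frame (0.0014, -0.0577)
  A=0.1386, B=-0.4579, C=(l²−L²−A²−y'²−z²)/(2L)=-0.3565
  √(A²+B²)=0.4784;  θ3 = -1.2770+2.4116 ≈ 1.1346

θ₁ = 1.3092, θ₂ = 0.9599, θ₃ = 1.1346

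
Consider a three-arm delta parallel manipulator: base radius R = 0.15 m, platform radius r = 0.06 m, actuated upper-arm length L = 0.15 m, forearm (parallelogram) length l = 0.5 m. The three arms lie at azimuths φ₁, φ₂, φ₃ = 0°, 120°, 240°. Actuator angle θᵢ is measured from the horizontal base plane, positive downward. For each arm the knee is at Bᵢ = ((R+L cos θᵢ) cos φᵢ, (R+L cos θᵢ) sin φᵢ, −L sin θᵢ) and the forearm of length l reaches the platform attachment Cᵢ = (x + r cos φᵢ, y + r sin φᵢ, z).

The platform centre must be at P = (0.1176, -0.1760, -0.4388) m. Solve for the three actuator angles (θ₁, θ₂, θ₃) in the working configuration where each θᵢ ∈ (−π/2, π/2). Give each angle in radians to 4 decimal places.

φ1=0.0° → target in arm frame (0.1176, -0.1760)
  e−x'=-0.0276;  (l²−L²−(e−x')²−y'²−z²)/2L = 0.0107
  θ1 = atan2(B,A) + arccos(C/0.4397) = -0.0872
φ2=120.0° → target in arm frame (-0.2112, -0.0138)
  A=0.3012, B=-0.4388, C=(l²−L²−A²−y'²−z²)/(2L)=-0.1866
  γ=atan2(-0.4388,0.3012)=-0.9692;  ψ=arccos(-0.3505)=1.9289;  θ2=γ+ψ≈0.9597
arm 3 (φ=240.0°): x'=0.0936, y'=0.1898
  A cos θ + B sin θ = C:  -0.0036·cos θ + -0.4388·sin θ = -0.0037
  √(A²+B²)=0.4388;  θ3 = -1.5790+1.5791 ≈ 0.0001

θ₁ = -0.0872, θ₂ = 0.9597, θ₃ = 0.0001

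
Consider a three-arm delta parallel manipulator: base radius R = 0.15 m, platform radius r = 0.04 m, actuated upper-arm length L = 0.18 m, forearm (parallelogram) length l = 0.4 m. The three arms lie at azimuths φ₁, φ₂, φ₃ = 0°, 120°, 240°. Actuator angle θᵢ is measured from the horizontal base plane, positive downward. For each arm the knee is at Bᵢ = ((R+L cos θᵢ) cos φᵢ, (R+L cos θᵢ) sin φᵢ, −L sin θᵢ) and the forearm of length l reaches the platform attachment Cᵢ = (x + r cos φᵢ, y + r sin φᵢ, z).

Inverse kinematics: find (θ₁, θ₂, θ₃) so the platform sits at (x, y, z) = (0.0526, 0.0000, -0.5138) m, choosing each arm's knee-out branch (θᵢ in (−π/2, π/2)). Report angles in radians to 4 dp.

rotate P by −φ1: (0.0526, 0.0000, -0.5138)
  A cos θ + B sin θ = C:  0.0574·cos θ + -0.5138·sin θ = -0.3880
  γ=atan2(-0.5138,0.0574)=-1.4595;  ψ=arccos(-0.7505)=2.4196;  θ1=γ+ψ≈0.9601
arm 2 (φ=120.0°): x'=-0.0263, y'=-0.0456
  A=0.1363, B=-0.5138, C=(l²−L²−A²−y'²−z²)/(2L)=-0.4362
  θ2 = atan2(B,A) + arccos(C/0.5316) = 1.2218
rotate P by −φ3: (-0.0263, 0.0456, -0.5138)
  A=0.1363, B=-0.5138, C=(l²−L²−A²−y'²−z²)/(2L)=-0.4362
  θ3 = atan2(B,A) + arccos(C/0.5316) = 1.2218

θ₁ = 0.9601, θ₂ = 1.2218, θ₃ = 1.2218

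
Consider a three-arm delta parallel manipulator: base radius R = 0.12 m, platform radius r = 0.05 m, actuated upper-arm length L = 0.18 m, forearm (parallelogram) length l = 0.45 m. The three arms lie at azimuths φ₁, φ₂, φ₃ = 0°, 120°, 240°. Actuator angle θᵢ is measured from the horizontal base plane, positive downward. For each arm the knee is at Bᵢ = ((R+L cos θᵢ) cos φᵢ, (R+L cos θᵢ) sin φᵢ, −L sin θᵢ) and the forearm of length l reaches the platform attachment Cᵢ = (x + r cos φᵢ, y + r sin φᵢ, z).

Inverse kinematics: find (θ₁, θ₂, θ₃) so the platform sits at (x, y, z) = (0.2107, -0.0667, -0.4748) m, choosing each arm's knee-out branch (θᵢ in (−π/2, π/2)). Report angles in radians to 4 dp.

θ₁ = 0.1746, θ₂ = 1.2217, θ₃ = 0.9600

arm 1 (φ=0.0°): x'=0.2107, y'=-0.0667
  A=-0.1407, B=-0.4748, C=(l²−L²−A²−y'²−z²)/(2L)=-0.2211
  √(A²+B²)=0.4952;  θ1 = -1.8589+2.0335 ≈ 0.1746
arm 2 (φ=120.0°): x'=-0.1631, y'=-0.1491
  A cos θ + B sin θ = C:  0.2331·cos θ + -0.4748·sin θ = -0.3664
  √(A²+B²)=0.5289;  θ2 = -1.1144+2.3361 ≈ 1.2217
rotate P by −φ3: (-0.0476, 0.2158, -0.4748)
  A cos θ + B sin θ = C:  0.1176·cos θ + -0.4748·sin θ = -0.3215
  √(A²+B²)=0.4891;  θ3 = -1.3280+2.2880 ≈ 0.9600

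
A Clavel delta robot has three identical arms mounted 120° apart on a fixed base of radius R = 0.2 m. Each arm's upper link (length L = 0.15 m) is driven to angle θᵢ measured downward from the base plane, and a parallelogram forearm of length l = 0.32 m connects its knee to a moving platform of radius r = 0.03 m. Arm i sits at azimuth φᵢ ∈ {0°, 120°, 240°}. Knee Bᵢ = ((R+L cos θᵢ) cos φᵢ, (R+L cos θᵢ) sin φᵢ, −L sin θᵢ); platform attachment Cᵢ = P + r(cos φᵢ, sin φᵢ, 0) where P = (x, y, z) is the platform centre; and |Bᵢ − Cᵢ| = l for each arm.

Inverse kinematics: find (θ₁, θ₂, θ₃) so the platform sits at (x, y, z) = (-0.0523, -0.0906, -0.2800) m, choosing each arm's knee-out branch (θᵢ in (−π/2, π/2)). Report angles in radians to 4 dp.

θ₁ = 1.2217, θ₂ = 1.2218, θ₃ = 0.2616

φ1=0.0° → target in arm frame (-0.0523, -0.0906)
  A=0.2223, B=-0.2800, C=(l²−L²−A²−y'²−z²)/(2L)=-0.1871
  √(A²+B²)=0.3575;  θ1 = -0.8998+2.1215 ≈ 1.2217
rotate P by −φ2: (-0.0523, 0.0906, -0.2800)
  A cos θ + B sin θ = C:  0.2223·cos θ + -0.2800·sin θ = -0.1871
  θ2 = atan2(B,A) + arccos(C/0.3575) = 1.2218
φ3=240.0° → target in arm frame (0.1046, 0.0000)
  A cos θ + B sin θ = C:  0.0654·cos θ + -0.2800·sin θ = -0.0093
  γ=atan2(-0.2800,0.0654)=-1.3414;  ψ=arccos(-0.0322)=1.6030;  θ3=γ+ψ≈0.2616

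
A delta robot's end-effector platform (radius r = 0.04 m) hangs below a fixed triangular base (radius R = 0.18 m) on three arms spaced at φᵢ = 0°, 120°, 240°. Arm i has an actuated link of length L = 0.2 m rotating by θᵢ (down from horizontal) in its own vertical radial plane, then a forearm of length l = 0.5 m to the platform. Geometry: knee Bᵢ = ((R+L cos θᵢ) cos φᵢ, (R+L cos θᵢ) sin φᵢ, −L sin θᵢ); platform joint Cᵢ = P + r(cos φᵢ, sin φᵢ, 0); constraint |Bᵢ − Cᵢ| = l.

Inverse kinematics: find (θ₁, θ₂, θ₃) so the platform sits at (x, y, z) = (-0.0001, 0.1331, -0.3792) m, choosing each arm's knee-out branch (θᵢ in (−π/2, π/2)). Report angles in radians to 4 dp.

θ₁ = 0.1744, θ₂ = -0.3493, θ₃ = 0.6108

φ1=0.0° → target in arm frame (-0.0001, 0.1331)
  e−x'=0.1401;  (l²−L²−(e−x')²−y'²−z²)/2L = 0.0722
  √(A²+B²)=0.4043;  θ1 = -1.2169+1.3913 ≈ 0.1744
φ2=120.0° → target in arm frame (0.1153, -0.0665)
  e−x'=0.0247;  (l²−L²−(e−x')²−y'²−z²)/2L = 0.1530
  θ2 = atan2(B,A) + arccos(C/0.3800) = -0.3493
φ3=240.0° → target in arm frame (-0.1152, -0.0666)
  e−x'=0.2552;  (l²−L²−(e−x')²−y'²−z²)/2L = -0.0084
  γ=atan2(-0.3792,0.2552)=-0.9784;  ψ=arccos(-0.0184)=1.5892;  θ3=γ+ψ≈0.6108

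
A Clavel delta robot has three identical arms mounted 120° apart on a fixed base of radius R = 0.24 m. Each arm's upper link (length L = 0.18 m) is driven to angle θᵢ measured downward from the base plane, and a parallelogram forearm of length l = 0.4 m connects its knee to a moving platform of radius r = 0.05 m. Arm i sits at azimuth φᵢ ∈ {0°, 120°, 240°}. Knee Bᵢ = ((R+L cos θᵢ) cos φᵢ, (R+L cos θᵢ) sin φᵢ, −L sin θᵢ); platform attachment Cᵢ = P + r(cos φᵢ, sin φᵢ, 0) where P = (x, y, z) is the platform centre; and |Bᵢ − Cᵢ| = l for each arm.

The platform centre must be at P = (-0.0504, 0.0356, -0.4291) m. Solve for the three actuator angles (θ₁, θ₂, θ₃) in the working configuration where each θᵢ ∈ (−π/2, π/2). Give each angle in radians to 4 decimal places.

θ₁ = 1.2219, θ₂ = 0.7855, θ₃ = 1.0473

φ1=0.0° → target in arm frame (-0.0504, 0.0356)
  A=0.2404, B=-0.4291, C=(l²−L²−A²−y'²−z²)/(2L)=-0.3211
  γ=atan2(-0.4291,0.2404)=-1.0601;  ψ=arccos(-0.6528)=2.2820;  θ1=γ+ψ≈1.2219
rotate P by −φ2: (0.0560, 0.0258, -0.4291)
  e−x'=0.1340;  (l²−L²−(e−x')²−y'²−z²)/2L = -0.2087
  γ=atan2(-0.4291,0.1340)=-1.2682;  ψ=arccos(-0.4643)=2.0537;  θ2=γ+ψ≈0.7855
arm 3 (φ=240.0°): x'=-0.0056, y'=-0.0614
  A=0.1956, B=-0.4291, C=(l²−L²−A²−y'²−z²)/(2L)=-0.2738
  γ=atan2(-0.4291,0.1956)=-1.1430;  ψ=arccos(-0.5806)=2.1903;  θ3=γ+ψ≈1.0473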